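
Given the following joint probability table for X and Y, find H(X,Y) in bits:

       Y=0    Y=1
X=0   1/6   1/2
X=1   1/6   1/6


H(X,Y) = -Σ p(x,y) log₂ p(x,y)
  p(0,0)=1/6: -0.1667 × log₂(0.1667) = 0.4308
  p(0,1)=1/2: -0.5000 × log₂(0.5000) = 0.5000
  p(1,0)=1/6: -0.1667 × log₂(0.1667) = 0.4308
  p(1,1)=1/6: -0.1667 × log₂(0.1667) = 0.4308
H(X,Y) = 1.7925 bits


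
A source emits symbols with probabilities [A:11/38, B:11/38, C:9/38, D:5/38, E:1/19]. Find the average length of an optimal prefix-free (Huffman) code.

Huffman tree construction:
Combine smallest probabilities repeatedly
Resulting codes:
  A: 10 (length 2)
  B: 11 (length 2)
  C: 01 (length 2)
  D: 001 (length 3)
  E: 000 (length 3)
Average length = Σ p(s) × length(s) = 2.1842 bits


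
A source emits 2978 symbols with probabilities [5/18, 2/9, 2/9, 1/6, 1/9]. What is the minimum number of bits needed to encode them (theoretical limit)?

Entropy H = 2.2608 bits/symbol
Minimum bits = H × n = 2.2608 × 2978
= 6732.62 bits


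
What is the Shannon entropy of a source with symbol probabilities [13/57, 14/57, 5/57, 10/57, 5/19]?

H(X) = -Σ p(x) log₂ p(x)
  -13/57 × log₂(13/57) = 0.4863
  -14/57 × log₂(14/57) = 0.4975
  -5/57 × log₂(5/57) = 0.3080
  -10/57 × log₂(10/57) = 0.4405
  -5/19 × log₂(5/19) = 0.5068
H(X) = 2.2392 bits


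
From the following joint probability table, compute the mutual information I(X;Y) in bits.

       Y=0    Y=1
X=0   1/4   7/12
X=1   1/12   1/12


H(X) = 0.6500, H(Y) = 0.9183, H(X,Y) = 1.5511
I(X;Y) = H(X) + H(Y) - H(X,Y) = 0.0172 bits


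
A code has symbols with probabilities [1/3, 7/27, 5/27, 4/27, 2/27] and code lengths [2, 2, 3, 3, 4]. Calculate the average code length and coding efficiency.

Average length L = Σ p_i × l_i = 2.4815 bits
Entropy H = 2.1701 bits
Efficiency η = H/L × 100% = 87.45%


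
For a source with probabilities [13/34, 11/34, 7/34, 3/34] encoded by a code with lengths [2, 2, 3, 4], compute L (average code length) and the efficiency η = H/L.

Average length L = Σ p_i × l_i = 2.3824 bits
Entropy H = 1.8355 bits
Efficiency η = H/L × 100% = 77.05%


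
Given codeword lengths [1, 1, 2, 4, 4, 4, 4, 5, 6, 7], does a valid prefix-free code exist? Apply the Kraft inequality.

Kraft inequality: Σ 2^(-l_i) ≤ 1 for prefix-free code
Calculating: 2^(-1) + 2^(-1) + 2^(-2) + 2^(-4) + 2^(-4) + 2^(-4) + 2^(-4) + 2^(-5) + 2^(-6) + 2^(-7)
= 0.5 + 0.5 + 0.25 + 0.0625 + 0.0625 + 0.0625 + 0.0625 + 0.03125 + 0.015625 + 0.0078125
= 1.5547
Since 1.5547 > 1, prefix-free code does not exist


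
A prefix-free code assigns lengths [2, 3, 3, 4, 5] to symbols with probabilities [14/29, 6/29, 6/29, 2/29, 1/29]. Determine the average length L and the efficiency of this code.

Average length L = Σ p_i × l_i = 2.6552 bits
Entropy H = 1.8813 bits
Efficiency η = H/L × 100% = 70.86%


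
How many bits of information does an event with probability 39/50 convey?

Information content I(x) = -log₂(p(x))
I = -log₂(39/50) = -log₂(0.7800)
I = 0.3585 bits


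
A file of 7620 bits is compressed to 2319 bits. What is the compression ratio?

Compression ratio = Original / Compressed
= 7620 / 2319 = 3.29:1


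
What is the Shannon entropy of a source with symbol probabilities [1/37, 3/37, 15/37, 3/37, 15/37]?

H(X) = -Σ p(x) log₂ p(x)
  -1/37 × log₂(1/37) = 0.1408
  -3/37 × log₂(3/37) = 0.2939
  -15/37 × log₂(15/37) = 0.5281
  -3/37 × log₂(3/37) = 0.2939
  -15/37 × log₂(15/37) = 0.5281
H(X) = 1.7847 bits


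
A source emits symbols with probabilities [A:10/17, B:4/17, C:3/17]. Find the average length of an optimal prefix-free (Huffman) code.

Huffman tree construction:
Combine smallest probabilities repeatedly
Resulting codes:
  A: 1 (length 1)
  B: 01 (length 2)
  C: 00 (length 2)
Average length = Σ p(s) × length(s) = 1.4118 bits


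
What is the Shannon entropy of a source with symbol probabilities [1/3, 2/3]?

H(X) = -Σ p(x) log₂ p(x)
  -1/3 × log₂(1/3) = 0.5283
  -2/3 × log₂(2/3) = 0.3900
H(X) = 0.9183 bits


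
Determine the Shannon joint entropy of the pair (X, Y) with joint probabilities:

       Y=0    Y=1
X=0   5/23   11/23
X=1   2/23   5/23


H(X,Y) = -Σ p(x,y) log₂ p(x,y)
  p(0,0)=5/23: -0.2174 × log₂(0.2174) = 0.4786
  p(0,1)=11/23: -0.4783 × log₂(0.4783) = 0.5089
  p(1,0)=2/23: -0.0870 × log₂(0.0870) = 0.3064
  p(1,1)=5/23: -0.2174 × log₂(0.2174) = 0.4786
H(X,Y) = 1.7726 bits


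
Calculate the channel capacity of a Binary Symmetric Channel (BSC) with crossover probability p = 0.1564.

For BSC with error probability p:
C = 1 - H(p) where H(p) is binary entropy
H(0.1564) = -0.1564 × log₂(0.1564) - 0.8436 × log₂(0.8436)
H(p) = 0.6256
C = 1 - 0.6256 = 0.3744 bits/use


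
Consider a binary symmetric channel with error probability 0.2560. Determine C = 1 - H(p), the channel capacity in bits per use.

For BSC with error probability p:
C = 1 - H(p) where H(p) is binary entropy
H(0.2560) = -0.2560 × log₂(0.2560) - 0.7440 × log₂(0.7440)
H(p) = 0.8207
C = 1 - 0.8207 = 0.1793 bits/use


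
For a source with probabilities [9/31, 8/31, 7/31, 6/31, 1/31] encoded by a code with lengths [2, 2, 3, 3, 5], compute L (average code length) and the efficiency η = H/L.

Average length L = Σ p_i × l_i = 2.5161 bits
Entropy H = 2.1255 bits
Efficiency η = H/L × 100% = 84.47%


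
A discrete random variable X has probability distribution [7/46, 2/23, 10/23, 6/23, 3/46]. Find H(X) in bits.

H(X) = -Σ p(x) log₂ p(x)
  -7/46 × log₂(7/46) = 0.4133
  -2/23 × log₂(2/23) = 0.3064
  -10/23 × log₂(10/23) = 0.5224
  -6/23 × log₂(6/23) = 0.5057
  -3/46 × log₂(3/46) = 0.2569
H(X) = 2.0048 bits


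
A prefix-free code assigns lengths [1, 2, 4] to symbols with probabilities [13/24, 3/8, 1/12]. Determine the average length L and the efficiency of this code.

Average length L = Σ p_i × l_i = 1.6250 bits
Entropy H = 1.3085 bits
Efficiency η = H/L × 100% = 80.52%


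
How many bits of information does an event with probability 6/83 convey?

Information content I(x) = -log₂(p(x))
I = -log₂(6/83) = -log₂(0.0723)
I = 3.7901 bits


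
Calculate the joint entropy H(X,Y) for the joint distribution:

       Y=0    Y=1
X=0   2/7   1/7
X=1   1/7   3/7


H(X,Y) = -Σ p(x,y) log₂ p(x,y)
  p(0,0)=2/7: -0.2857 × log₂(0.2857) = 0.5164
  p(0,1)=1/7: -0.1429 × log₂(0.1429) = 0.4011
  p(1,0)=1/7: -0.1429 × log₂(0.1429) = 0.4011
  p(1,1)=3/7: -0.4286 × log₂(0.4286) = 0.5239
H(X,Y) = 1.8424 bits


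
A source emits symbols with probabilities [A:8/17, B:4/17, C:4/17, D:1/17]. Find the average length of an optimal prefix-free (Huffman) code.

Huffman tree construction:
Combine smallest probabilities repeatedly
Resulting codes:
  A: 0 (length 1)
  B: 111 (length 3)
  C: 10 (length 2)
  D: 110 (length 3)
Average length = Σ p(s) × length(s) = 1.8235 bits


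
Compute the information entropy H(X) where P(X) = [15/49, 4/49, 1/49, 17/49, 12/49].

H(X) = -Σ p(x) log₂ p(x)
  -15/49 × log₂(15/49) = 0.5228
  -4/49 × log₂(4/49) = 0.2951
  -1/49 × log₂(1/49) = 0.1146
  -17/49 × log₂(17/49) = 0.5299
  -12/49 × log₂(12/49) = 0.4971
H(X) = 1.9594 bits


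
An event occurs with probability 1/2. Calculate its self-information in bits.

Information content I(x) = -log₂(p(x))
I = -log₂(1/2) = -log₂(0.5000)
I = 1.0000 bits


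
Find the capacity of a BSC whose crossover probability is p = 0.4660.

For BSC with error probability p:
C = 1 - H(p) where H(p) is binary entropy
H(0.4660) = -0.4660 × log₂(0.4660) - 0.5340 × log₂(0.5340)
H(p) = 0.9967
C = 1 - 0.9967 = 0.0033 bits/use


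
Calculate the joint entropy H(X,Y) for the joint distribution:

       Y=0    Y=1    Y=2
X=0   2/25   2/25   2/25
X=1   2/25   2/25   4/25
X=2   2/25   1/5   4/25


H(X,Y) = -Σ p(x,y) log₂ p(x,y)
  p(0,0)=2/25: -0.0800 × log₂(0.0800) = 0.2915
  p(0,1)=2/25: -0.0800 × log₂(0.0800) = 0.2915
  p(0,2)=2/25: -0.0800 × log₂(0.0800) = 0.2915
  p(1,0)=2/25: -0.0800 × log₂(0.0800) = 0.2915
  p(1,1)=2/25: -0.0800 × log₂(0.0800) = 0.2915
  p(1,2)=4/25: -0.1600 × log₂(0.1600) = 0.4230
  p(2,0)=2/25: -0.0800 × log₂(0.0800) = 0.2915
  p(2,1)=1/5: -0.2000 × log₂(0.2000) = 0.4644
  p(2,2)=4/25: -0.1600 × log₂(0.1600) = 0.4230
H(X,Y) = 3.0595 bits


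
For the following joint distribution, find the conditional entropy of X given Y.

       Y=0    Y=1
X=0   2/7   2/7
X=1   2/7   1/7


H(X|Y) = Σ_y p(y) H(X|Y=y)
  p(Y=0) = 4/7, H(X|Y=0) = 1.0000
  p(Y=1) = 3/7, H(X|Y=1) = 0.9183
H(X|Y) = 0.5714×1.0000 + 0.4286×0.9183 = 0.9650 bits


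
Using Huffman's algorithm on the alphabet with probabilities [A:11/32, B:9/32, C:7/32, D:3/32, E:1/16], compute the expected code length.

Huffman tree construction:
Combine smallest probabilities repeatedly
Resulting codes:
  A: 11 (length 2)
  B: 10 (length 2)
  C: 01 (length 2)
  D: 001 (length 3)
  E: 000 (length 3)
Average length = Σ p(s) × length(s) = 2.1562 bits


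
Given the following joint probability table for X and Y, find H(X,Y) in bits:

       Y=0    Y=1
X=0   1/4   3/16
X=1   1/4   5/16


H(X,Y) = -Σ p(x,y) log₂ p(x,y)
  p(0,0)=1/4: -0.2500 × log₂(0.2500) = 0.5000
  p(0,1)=3/16: -0.1875 × log₂(0.1875) = 0.4528
  p(1,0)=1/4: -0.2500 × log₂(0.2500) = 0.5000
  p(1,1)=5/16: -0.3125 × log₂(0.3125) = 0.5244
H(X,Y) = 1.9772 bits


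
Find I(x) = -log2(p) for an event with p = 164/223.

Information content I(x) = -log₂(p(x))
I = -log₂(164/223) = -log₂(0.7354)
I = 0.4433 bits


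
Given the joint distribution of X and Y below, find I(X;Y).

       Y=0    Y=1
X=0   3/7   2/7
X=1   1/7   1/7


H(X) = 0.8631, H(Y) = 0.9852, H(X,Y) = 1.8424
I(X;Y) = H(X) + H(Y) - H(X,Y) = 0.0060 bits


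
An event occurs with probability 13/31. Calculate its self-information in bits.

Information content I(x) = -log₂(p(x))
I = -log₂(13/31) = -log₂(0.4194)
I = 1.2538 bits


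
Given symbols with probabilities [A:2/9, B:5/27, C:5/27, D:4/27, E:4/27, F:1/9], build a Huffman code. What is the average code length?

Huffman tree construction:
Combine smallest probabilities repeatedly
Resulting codes:
  A: 01 (length 2)
  B: 111 (length 3)
  C: 00 (length 2)
  D: 101 (length 3)
  E: 110 (length 3)
  F: 100 (length 3)
Average length = Σ p(s) × length(s) = 2.5926 bits


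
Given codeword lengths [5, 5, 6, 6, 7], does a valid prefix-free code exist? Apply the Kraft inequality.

Kraft inequality: Σ 2^(-l_i) ≤ 1 for prefix-free code
Calculating: 2^(-5) + 2^(-5) + 2^(-6) + 2^(-6) + 2^(-7)
= 0.03125 + 0.03125 + 0.015625 + 0.015625 + 0.0078125
= 0.1016
Since 0.1016 ≤ 1, prefix-free code exists


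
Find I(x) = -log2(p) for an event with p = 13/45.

Information content I(x) = -log₂(p(x))
I = -log₂(13/45) = -log₂(0.2889)
I = 1.7914 bits


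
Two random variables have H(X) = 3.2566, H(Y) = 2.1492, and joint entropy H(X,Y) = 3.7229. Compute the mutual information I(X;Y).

I(X;Y) = H(X) + H(Y) - H(X,Y)
I(X;Y) = 3.2566 + 2.1492 - 3.7229 = 1.6829 bits


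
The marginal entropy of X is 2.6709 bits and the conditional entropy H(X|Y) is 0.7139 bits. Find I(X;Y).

I(X;Y) = H(X) - H(X|Y)
I(X;Y) = 2.6709 - 0.7139 = 1.957 bits


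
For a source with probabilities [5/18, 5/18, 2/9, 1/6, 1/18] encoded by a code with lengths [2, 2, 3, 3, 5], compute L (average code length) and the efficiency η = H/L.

Average length L = Σ p_i × l_i = 2.5556 bits
Entropy H = 2.1714 bits
Efficiency η = H/L × 100% = 84.97%


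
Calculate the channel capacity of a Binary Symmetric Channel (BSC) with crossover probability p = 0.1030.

For BSC with error probability p:
C = 1 - H(p) where H(p) is binary entropy
H(0.1030) = -0.1030 × log₂(0.1030) - 0.8970 × log₂(0.8970)
H(p) = 0.4784
C = 1 - 0.4784 = 0.5216 bits/use


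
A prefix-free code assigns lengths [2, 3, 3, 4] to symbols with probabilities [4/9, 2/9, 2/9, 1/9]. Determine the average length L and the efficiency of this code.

Average length L = Σ p_i × l_i = 2.6667 bits
Entropy H = 1.8366 bits
Efficiency η = H/L × 100% = 68.87%


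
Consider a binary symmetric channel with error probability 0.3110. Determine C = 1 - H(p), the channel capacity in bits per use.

For BSC with error probability p:
C = 1 - H(p) where H(p) is binary entropy
H(0.3110) = -0.3110 × log₂(0.3110) - 0.6890 × log₂(0.6890)
H(p) = 0.8943
C = 1 - 0.8943 = 0.1057 bits/use


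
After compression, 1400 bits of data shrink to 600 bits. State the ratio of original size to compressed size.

Compression ratio = Original / Compressed
= 1400 / 600 = 2.33:1


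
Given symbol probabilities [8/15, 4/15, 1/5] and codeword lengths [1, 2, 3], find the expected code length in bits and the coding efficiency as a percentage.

Average length L = Σ p_i × l_i = 1.6667 bits
Entropy H = 1.4566 bits
Efficiency η = H/L × 100% = 87.39%


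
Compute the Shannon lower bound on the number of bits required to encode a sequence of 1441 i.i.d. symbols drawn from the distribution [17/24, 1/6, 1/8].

Entropy H = 1.1582 bits/symbol
Minimum bits = H × n = 1.1582 × 1441
= 1669.00 bits


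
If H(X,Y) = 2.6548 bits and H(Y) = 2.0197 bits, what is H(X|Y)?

Chain rule: H(X,Y) = H(X|Y) + H(Y)
H(X|Y) = H(X,Y) - H(Y) = 2.6548 - 2.0197 = 0.6351 bits


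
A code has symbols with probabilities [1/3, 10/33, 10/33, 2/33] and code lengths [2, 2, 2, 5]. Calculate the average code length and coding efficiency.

Average length L = Σ p_i × l_i = 2.1818 bits
Entropy H = 1.8174 bits
Efficiency η = H/L × 100% = 83.30%


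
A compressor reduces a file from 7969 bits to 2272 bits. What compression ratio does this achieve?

Compression ratio = Original / Compressed
= 7969 / 2272 = 3.51:1


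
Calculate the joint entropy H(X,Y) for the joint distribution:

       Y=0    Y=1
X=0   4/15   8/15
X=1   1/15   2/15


H(X,Y) = -Σ p(x,y) log₂ p(x,y)
  p(0,0)=4/15: -0.2667 × log₂(0.2667) = 0.5085
  p(0,1)=8/15: -0.5333 × log₂(0.5333) = 0.4837
  p(1,0)=1/15: -0.0667 × log₂(0.0667) = 0.2605
  p(1,1)=2/15: -0.1333 × log₂(0.1333) = 0.3876
H(X,Y) = 1.6402 bits


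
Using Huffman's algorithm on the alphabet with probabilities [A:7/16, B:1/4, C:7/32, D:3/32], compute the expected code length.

Huffman tree construction:
Combine smallest probabilities repeatedly
Resulting codes:
  A: 0 (length 1)
  B: 10 (length 2)
  C: 111 (length 3)
  D: 110 (length 3)
Average length = Σ p(s) × length(s) = 1.8750 bits


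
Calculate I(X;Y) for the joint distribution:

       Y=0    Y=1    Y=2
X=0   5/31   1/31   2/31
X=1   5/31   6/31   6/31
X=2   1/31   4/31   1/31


H(X) = 1.4382, H(Y) = 1.5788, H(X,Y) = 2.8820
I(X;Y) = H(X) + H(Y) - H(X,Y) = 0.1350 bits


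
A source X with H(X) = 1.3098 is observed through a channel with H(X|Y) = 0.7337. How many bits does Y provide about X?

I(X;Y) = H(X) - H(X|Y)
I(X;Y) = 1.3098 - 0.7337 = 0.5761 bits


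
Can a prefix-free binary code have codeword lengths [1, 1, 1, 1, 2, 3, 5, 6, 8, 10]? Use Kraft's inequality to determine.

Kraft inequality: Σ 2^(-l_i) ≤ 1 for prefix-free code
Calculating: 2^(-1) + 2^(-1) + 2^(-1) + 2^(-1) + 2^(-2) + 2^(-3) + 2^(-5) + 2^(-6) + 2^(-8) + 2^(-10)
= 0.5 + 0.5 + 0.5 + 0.5 + 0.25 + 0.125 + 0.03125 + 0.015625 + 0.00390625 + 0.0009765625
= 2.4268
Since 2.4268 > 1, prefix-free code does not exist


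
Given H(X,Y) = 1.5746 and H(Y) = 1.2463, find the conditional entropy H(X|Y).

Chain rule: H(X,Y) = H(X|Y) + H(Y)
H(X|Y) = H(X,Y) - H(Y) = 1.5746 - 1.2463 = 0.3283 bits


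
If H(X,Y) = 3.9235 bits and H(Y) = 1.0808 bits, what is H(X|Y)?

Chain rule: H(X,Y) = H(X|Y) + H(Y)
H(X|Y) = H(X,Y) - H(Y) = 3.9235 - 1.0808 = 2.8427 bits


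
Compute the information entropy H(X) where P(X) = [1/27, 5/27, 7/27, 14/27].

H(X) = -Σ p(x) log₂ p(x)
  -1/27 × log₂(1/27) = 0.1761
  -5/27 × log₂(5/27) = 0.4505
  -7/27 × log₂(7/27) = 0.5049
  -14/27 × log₂(14/27) = 0.4913
H(X) = 1.6229 bits


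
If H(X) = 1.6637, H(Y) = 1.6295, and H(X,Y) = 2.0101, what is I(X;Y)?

I(X;Y) = H(X) + H(Y) - H(X,Y)
I(X;Y) = 1.6637 + 1.6295 - 2.0101 = 1.2831 bits


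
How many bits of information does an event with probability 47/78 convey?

Information content I(x) = -log₂(p(x))
I = -log₂(47/78) = -log₂(0.6026)
I = 0.7308 bits


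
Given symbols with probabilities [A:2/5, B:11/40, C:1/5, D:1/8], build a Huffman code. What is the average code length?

Huffman tree construction:
Combine smallest probabilities repeatedly
Resulting codes:
  A: 0 (length 1)
  B: 10 (length 2)
  C: 111 (length 3)
  D: 110 (length 3)
Average length = Σ p(s) × length(s) = 1.9250 bits


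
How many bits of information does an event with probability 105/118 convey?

Information content I(x) = -log₂(p(x))
I = -log₂(105/118) = -log₂(0.8898)
I = 0.1684 bits


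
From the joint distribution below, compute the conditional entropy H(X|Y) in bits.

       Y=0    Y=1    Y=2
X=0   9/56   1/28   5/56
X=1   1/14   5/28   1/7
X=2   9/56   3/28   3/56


H(X|Y) = Σ_y p(y) H(X|Y=y)
  p(Y=0) = 11/28, H(X|Y=0) = 1.5022
  p(Y=1) = 9/28, H(X|Y=1) = 1.3516
  p(Y=2) = 2/7, H(X|Y=2) = 1.4772
H(X|Y) = 0.3929×1.5022 + 0.3214×1.3516 + 0.2857×1.4772 = 1.4467 bits


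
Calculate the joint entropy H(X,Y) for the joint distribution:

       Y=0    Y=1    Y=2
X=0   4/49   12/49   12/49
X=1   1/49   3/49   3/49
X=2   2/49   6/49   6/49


H(X,Y) = -Σ p(x,y) log₂ p(x,y)
  p(0,0)=4/49: -0.0816 × log₂(0.0816) = 0.2951
  p(0,1)=12/49: -0.2449 × log₂(0.2449) = 0.4971
  p(0,2)=12/49: -0.2449 × log₂(0.2449) = 0.4971
  p(1,0)=1/49: -0.0204 × log₂(0.0204) = 0.1146
  p(1,1)=3/49: -0.0612 × log₂(0.0612) = 0.2467
  p(1,2)=3/49: -0.0612 × log₂(0.0612) = 0.2467
  p(2,0)=2/49: -0.0408 × log₂(0.0408) = 0.1884
  p(2,1)=6/49: -0.1224 × log₂(0.1224) = 0.3710
  p(2,2)=6/49: -0.1224 × log₂(0.1224) = 0.3710
H(X,Y) = 2.8276 bits


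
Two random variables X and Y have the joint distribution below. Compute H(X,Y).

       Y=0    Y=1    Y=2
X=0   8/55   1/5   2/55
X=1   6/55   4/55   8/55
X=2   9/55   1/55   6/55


H(X,Y) = -Σ p(x,y) log₂ p(x,y)
  p(0,0)=8/55: -0.1455 × log₂(0.1455) = 0.4046
  p(0,1)=1/5: -0.2000 × log₂(0.2000) = 0.4644
  p(0,2)=2/55: -0.0364 × log₂(0.0364) = 0.1739
  p(1,0)=6/55: -0.1091 × log₂(0.1091) = 0.3487
  p(1,1)=4/55: -0.0727 × log₂(0.0727) = 0.2750
  p(1,2)=8/55: -0.1455 × log₂(0.1455) = 0.4046
  p(2,0)=9/55: -0.1636 × log₂(0.1636) = 0.4273
  p(2,1)=1/55: -0.0182 × log₂(0.0182) = 0.1051
  p(2,2)=6/55: -0.1091 × log₂(0.1091) = 0.3487
H(X,Y) = 2.9522 bits


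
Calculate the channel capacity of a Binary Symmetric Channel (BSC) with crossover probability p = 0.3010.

For BSC with error probability p:
C = 1 - H(p) where H(p) is binary entropy
H(0.3010) = -0.3010 × log₂(0.3010) - 0.6990 × log₂(0.6990)
H(p) = 0.8825
C = 1 - 0.8825 = 0.1175 bits/use


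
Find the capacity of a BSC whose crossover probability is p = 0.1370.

For BSC with error probability p:
C = 1 - H(p) where H(p) is binary entropy
H(0.1370) = -0.1370 × log₂(0.1370) - 0.8630 × log₂(0.8630)
H(p) = 0.5763
C = 1 - 0.5763 = 0.4237 bits/use


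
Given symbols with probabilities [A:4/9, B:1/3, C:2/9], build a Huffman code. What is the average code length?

Huffman tree construction:
Combine smallest probabilities repeatedly
Resulting codes:
  A: 0 (length 1)
  B: 11 (length 2)
  C: 10 (length 2)
Average length = Σ p(s) × length(s) = 1.5556 bits


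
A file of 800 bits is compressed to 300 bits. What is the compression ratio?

Compression ratio = Original / Compressed
= 800 / 300 = 2.67:1


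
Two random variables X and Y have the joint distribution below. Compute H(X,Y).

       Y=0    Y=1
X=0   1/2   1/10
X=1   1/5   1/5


H(X,Y) = -Σ p(x,y) log₂ p(x,y)
  p(0,0)=1/2: -0.5000 × log₂(0.5000) = 0.5000
  p(0,1)=1/10: -0.1000 × log₂(0.1000) = 0.3322
  p(1,0)=1/5: -0.2000 × log₂(0.2000) = 0.4644
  p(1,1)=1/5: -0.2000 × log₂(0.2000) = 0.4644
H(X,Y) = 1.7610 bits


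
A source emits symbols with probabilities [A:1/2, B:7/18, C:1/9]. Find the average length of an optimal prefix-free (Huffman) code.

Huffman tree construction:
Combine smallest probabilities repeatedly
Resulting codes:
  A: 0 (length 1)
  B: 11 (length 2)
  C: 10 (length 2)
Average length = Σ p(s) × length(s) = 1.5000 bits


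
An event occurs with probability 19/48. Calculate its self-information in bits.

Information content I(x) = -log₂(p(x))
I = -log₂(19/48) = -log₂(0.3958)
I = 1.3370 bits


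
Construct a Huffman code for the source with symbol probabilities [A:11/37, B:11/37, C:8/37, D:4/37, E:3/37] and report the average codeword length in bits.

Huffman tree construction:
Combine smallest probabilities repeatedly
Resulting codes:
  A: 10 (length 2)
  B: 11 (length 2)
  C: 01 (length 2)
  D: 001 (length 3)
  E: 000 (length 3)
Average length = Σ p(s) × length(s) = 2.1892 bits


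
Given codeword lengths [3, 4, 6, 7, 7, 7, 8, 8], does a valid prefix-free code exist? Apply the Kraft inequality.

Kraft inequality: Σ 2^(-l_i) ≤ 1 for prefix-free code
Calculating: 2^(-3) + 2^(-4) + 2^(-6) + 2^(-7) + 2^(-7) + 2^(-7) + 2^(-8) + 2^(-8)
= 0.125 + 0.0625 + 0.015625 + 0.0078125 + 0.0078125 + 0.0078125 + 0.00390625 + 0.00390625
= 0.2344
Since 0.2344 ≤ 1, prefix-free code exists


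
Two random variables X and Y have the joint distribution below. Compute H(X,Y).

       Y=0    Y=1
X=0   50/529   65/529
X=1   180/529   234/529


H(X,Y) = -Σ p(x,y) log₂ p(x,y)
  p(0,0)=50/529: -0.0945 × log₂(0.0945) = 0.3217
  p(0,1)=65/529: -0.1229 × log₂(0.1229) = 0.3717
  p(1,0)=180/529: -0.3403 × log₂(0.3403) = 0.5292
  p(1,1)=234/529: -0.4423 × log₂(0.4423) = 0.5205
H(X,Y) = 1.7431 bits


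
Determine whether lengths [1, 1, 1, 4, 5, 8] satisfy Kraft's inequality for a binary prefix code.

Kraft inequality: Σ 2^(-l_i) ≤ 1 for prefix-free code
Calculating: 2^(-1) + 2^(-1) + 2^(-1) + 2^(-4) + 2^(-5) + 2^(-8)
= 0.5 + 0.5 + 0.5 + 0.0625 + 0.03125 + 0.00390625
= 1.5977
Since 1.5977 > 1, prefix-free code does not exist


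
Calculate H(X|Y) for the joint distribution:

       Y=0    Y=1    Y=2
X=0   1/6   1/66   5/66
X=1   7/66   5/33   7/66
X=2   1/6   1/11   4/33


H(X|Y) = Σ_y p(y) H(X|Y=y)
  p(Y=0) = 29/66, H(X|Y=0) = 1.5559
  p(Y=1) = 17/66, H(X|Y=1) = 1.2210
  p(Y=2) = 10/33, H(X|Y=2) = 1.5589
H(X|Y) = 0.4394×1.5559 + 0.2576×1.2210 + 0.3030×1.5589 = 1.4706 bits


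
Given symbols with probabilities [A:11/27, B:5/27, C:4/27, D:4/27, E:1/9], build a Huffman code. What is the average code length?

Huffman tree construction:
Combine smallest probabilities repeatedly
Resulting codes:
  A: 0 (length 1)
  B: 111 (length 3)
  C: 101 (length 3)
  D: 110 (length 3)
  E: 100 (length 3)
Average length = Σ p(s) × length(s) = 2.1852 bits


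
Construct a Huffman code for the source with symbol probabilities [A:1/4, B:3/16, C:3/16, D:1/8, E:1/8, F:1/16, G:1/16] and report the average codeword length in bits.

Huffman tree construction:
Combine smallest probabilities repeatedly
Resulting codes:
  A: 01 (length 2)
  B: 111 (length 3)
  C: 00 (length 2)
  D: 100 (length 3)
  E: 101 (length 3)
  F: 1100 (length 4)
  G: 1101 (length 4)
Average length = Σ p(s) × length(s) = 2.6875 bits


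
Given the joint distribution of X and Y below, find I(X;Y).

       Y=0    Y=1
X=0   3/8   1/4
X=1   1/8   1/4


H(X) = 0.9544, H(Y) = 1.0000, H(X,Y) = 1.9056
I(X;Y) = H(X) + H(Y) - H(X,Y) = 0.0488 bits


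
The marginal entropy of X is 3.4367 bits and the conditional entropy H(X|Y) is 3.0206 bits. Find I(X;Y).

I(X;Y) = H(X) - H(X|Y)
I(X;Y) = 3.4367 - 3.0206 = 0.4161 bits


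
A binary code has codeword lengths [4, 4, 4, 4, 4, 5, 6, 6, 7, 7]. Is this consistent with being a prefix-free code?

Kraft inequality: Σ 2^(-l_i) ≤ 1 for prefix-free code
Calculating: 2^(-4) + 2^(-4) + 2^(-4) + 2^(-4) + 2^(-4) + 2^(-5) + 2^(-6) + 2^(-6) + 2^(-7) + 2^(-7)
= 0.0625 + 0.0625 + 0.0625 + 0.0625 + 0.0625 + 0.03125 + 0.015625 + 0.015625 + 0.0078125 + 0.0078125
= 0.3906
Since 0.3906 ≤ 1, prefix-free code exists


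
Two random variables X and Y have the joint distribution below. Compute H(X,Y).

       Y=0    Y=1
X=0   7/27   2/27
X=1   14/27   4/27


H(X,Y) = -Σ p(x,y) log₂ p(x,y)
  p(0,0)=7/27: -0.2593 × log₂(0.2593) = 0.5049
  p(0,1)=2/27: -0.0741 × log₂(0.0741) = 0.2781
  p(1,0)=14/27: -0.5185 × log₂(0.5185) = 0.4913
  p(1,1)=4/27: -0.1481 × log₂(0.1481) = 0.4081
H(X,Y) = 1.6825 bits


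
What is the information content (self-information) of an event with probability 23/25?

Information content I(x) = -log₂(p(x))
I = -log₂(23/25) = -log₂(0.9200)
I = 0.1203 bits


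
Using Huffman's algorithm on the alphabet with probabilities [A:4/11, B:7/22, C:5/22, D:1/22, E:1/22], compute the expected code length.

Huffman tree construction:
Combine smallest probabilities repeatedly
Resulting codes:
  A: 0 (length 1)
  B: 10 (length 2)
  C: 111 (length 3)
  D: 1100 (length 4)
  E: 1101 (length 4)
Average length = Σ p(s) × length(s) = 2.0455 bits


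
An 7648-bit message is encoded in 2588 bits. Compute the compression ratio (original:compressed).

Compression ratio = Original / Compressed
= 7648 / 2588 = 2.96:1


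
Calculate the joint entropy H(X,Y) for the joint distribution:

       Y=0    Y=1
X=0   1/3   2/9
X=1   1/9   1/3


H(X,Y) = -Σ p(x,y) log₂ p(x,y)
  p(0,0)=1/3: -0.3333 × log₂(0.3333) = 0.5283
  p(0,1)=2/9: -0.2222 × log₂(0.2222) = 0.4822
  p(1,0)=1/9: -0.1111 × log₂(0.1111) = 0.3522
  p(1,1)=1/3: -0.3333 × log₂(0.3333) = 0.5283
H(X,Y) = 1.8911 bits


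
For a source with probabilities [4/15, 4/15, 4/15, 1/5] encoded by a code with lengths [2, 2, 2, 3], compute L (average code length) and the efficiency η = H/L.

Average length L = Σ p_i × l_i = 2.2000 bits
Entropy H = 1.9899 bits
Efficiency η = H/L × 100% = 90.45%


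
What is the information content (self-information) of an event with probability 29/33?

Information content I(x) = -log₂(p(x))
I = -log₂(29/33) = -log₂(0.8788)
I = 0.1864 bits


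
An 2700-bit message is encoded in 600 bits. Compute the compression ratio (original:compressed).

Compression ratio = Original / Compressed
= 2700 / 600 = 4.50:1


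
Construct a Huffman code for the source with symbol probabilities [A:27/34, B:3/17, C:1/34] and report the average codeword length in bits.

Huffman tree construction:
Combine smallest probabilities repeatedly
Resulting codes:
  A: 1 (length 1)
  B: 01 (length 2)
  C: 00 (length 2)
Average length = Σ p(s) × length(s) = 1.2059 bits


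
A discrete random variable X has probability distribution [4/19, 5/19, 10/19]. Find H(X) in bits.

H(X) = -Σ p(x) log₂ p(x)
  -4/19 × log₂(4/19) = 0.4732
  -5/19 × log₂(5/19) = 0.5068
  -10/19 × log₂(10/19) = 0.4874
H(X) = 1.4675 bits


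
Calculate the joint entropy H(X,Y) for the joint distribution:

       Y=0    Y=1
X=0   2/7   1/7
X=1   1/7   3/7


H(X,Y) = -Σ p(x,y) log₂ p(x,y)
  p(0,0)=2/7: -0.2857 × log₂(0.2857) = 0.5164
  p(0,1)=1/7: -0.1429 × log₂(0.1429) = 0.4011
  p(1,0)=1/7: -0.1429 × log₂(0.1429) = 0.4011
  p(1,1)=3/7: -0.4286 × log₂(0.4286) = 0.5239
H(X,Y) = 1.8424 bits


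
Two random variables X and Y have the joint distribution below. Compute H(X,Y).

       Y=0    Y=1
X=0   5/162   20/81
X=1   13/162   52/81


H(X,Y) = -Σ p(x,y) log₂ p(x,y)
  p(0,0)=5/162: -0.0309 × log₂(0.0309) = 0.1549
  p(0,1)=20/81: -0.2469 × log₂(0.2469) = 0.4983
  p(1,0)=13/162: -0.0802 × log₂(0.0802) = 0.2921
  p(1,1)=52/81: -0.6420 × log₂(0.6420) = 0.4105
H(X,Y) = 1.3557 bits


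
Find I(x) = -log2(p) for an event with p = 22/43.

Information content I(x) = -log₂(p(x))
I = -log₂(22/43) = -log₂(0.5116)
I = 0.9668 bits


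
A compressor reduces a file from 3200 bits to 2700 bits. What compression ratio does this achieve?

Compression ratio = Original / Compressed
= 3200 / 2700 = 1.19:1


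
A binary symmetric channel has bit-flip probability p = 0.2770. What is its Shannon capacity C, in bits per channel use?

For BSC with error probability p:
C = 1 - H(p) where H(p) is binary entropy
H(0.2770) = -0.2770 × log₂(0.2770) - 0.7230 × log₂(0.7230)
H(p) = 0.8513
C = 1 - 0.8513 = 0.1487 bits/use


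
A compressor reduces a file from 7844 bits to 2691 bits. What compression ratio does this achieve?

Compression ratio = Original / Compressed
= 7844 / 2691 = 2.91:1


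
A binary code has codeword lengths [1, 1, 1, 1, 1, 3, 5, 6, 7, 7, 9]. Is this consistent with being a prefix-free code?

Kraft inequality: Σ 2^(-l_i) ≤ 1 for prefix-free code
Calculating: 2^(-1) + 2^(-1) + 2^(-1) + 2^(-1) + 2^(-1) + 2^(-3) + 2^(-5) + 2^(-6) + 2^(-7) + 2^(-7) + 2^(-9)
= 0.5 + 0.5 + 0.5 + 0.5 + 0.5 + 0.125 + 0.03125 + 0.015625 + 0.0078125 + 0.0078125 + 0.001953125
= 2.6895
Since 2.6895 > 1, prefix-free code does not exist


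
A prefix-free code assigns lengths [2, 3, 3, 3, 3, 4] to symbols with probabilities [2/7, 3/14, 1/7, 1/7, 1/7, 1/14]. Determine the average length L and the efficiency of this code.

Average length L = Σ p_i × l_i = 2.7857 bits
Entropy H = 2.4677 bits
Efficiency η = H/L × 100% = 88.58%


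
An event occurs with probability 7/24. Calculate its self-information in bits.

Information content I(x) = -log₂(p(x))
I = -log₂(7/24) = -log₂(0.2917)
I = 1.7776 bits


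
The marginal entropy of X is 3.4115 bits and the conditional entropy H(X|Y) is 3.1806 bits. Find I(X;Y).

I(X;Y) = H(X) - H(X|Y)
I(X;Y) = 3.4115 - 3.1806 = 0.2309 bits


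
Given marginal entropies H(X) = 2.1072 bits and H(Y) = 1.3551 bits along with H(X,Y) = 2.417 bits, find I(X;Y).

I(X;Y) = H(X) + H(Y) - H(X,Y)
I(X;Y) = 2.1072 + 1.3551 - 2.417 = 1.0453 bits


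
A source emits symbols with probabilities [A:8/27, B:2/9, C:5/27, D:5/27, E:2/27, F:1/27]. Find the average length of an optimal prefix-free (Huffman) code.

Huffman tree construction:
Combine smallest probabilities repeatedly
Resulting codes:
  A: 10 (length 2)
  B: 01 (length 2)
  C: 111 (length 3)
  D: 00 (length 2)
  E: 1101 (length 4)
  F: 1100 (length 4)
Average length = Σ p(s) × length(s) = 2.4074 bits


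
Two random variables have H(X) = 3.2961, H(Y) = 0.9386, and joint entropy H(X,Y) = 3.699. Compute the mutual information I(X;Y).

I(X;Y) = H(X) + H(Y) - H(X,Y)
I(X;Y) = 3.2961 + 0.9386 - 3.699 = 0.5357 bits


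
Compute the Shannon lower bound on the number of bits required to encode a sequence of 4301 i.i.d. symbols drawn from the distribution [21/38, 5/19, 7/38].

Entropy H = 1.4293 bits/symbol
Minimum bits = H × n = 1.4293 × 4301
= 6147.24 bits


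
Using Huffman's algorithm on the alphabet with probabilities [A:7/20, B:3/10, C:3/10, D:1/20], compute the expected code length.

Huffman tree construction:
Combine smallest probabilities repeatedly
Resulting codes:
  A: 11 (length 2)
  B: 01 (length 2)
  C: 10 (length 2)
  D: 00 (length 2)
Average length = Σ p(s) × length(s) = 2.0000 bits


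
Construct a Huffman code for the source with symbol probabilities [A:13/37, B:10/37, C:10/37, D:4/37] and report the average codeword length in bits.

Huffman tree construction:
Combine smallest probabilities repeatedly
Resulting codes:
  A: 11 (length 2)
  B: 01 (length 2)
  C: 10 (length 2)
  D: 00 (length 2)
Average length = Σ p(s) × length(s) = 2.0000 bits


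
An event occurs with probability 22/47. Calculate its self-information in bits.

Information content I(x) = -log₂(p(x))
I = -log₂(22/47) = -log₂(0.4681)
I = 1.0952 bits


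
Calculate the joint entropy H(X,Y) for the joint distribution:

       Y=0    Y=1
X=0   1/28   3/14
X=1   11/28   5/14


H(X,Y) = -Σ p(x,y) log₂ p(x,y)
  p(0,0)=1/28: -0.0357 × log₂(0.0357) = 0.1717
  p(0,1)=3/14: -0.2143 × log₂(0.2143) = 0.4762
  p(1,0)=11/28: -0.3929 × log₂(0.3929) = 0.5295
  p(1,1)=5/14: -0.3571 × log₂(0.3571) = 0.5305
H(X,Y) = 1.7080 bits


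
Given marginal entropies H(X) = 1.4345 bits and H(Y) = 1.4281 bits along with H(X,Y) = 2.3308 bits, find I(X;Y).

I(X;Y) = H(X) + H(Y) - H(X,Y)
I(X;Y) = 1.4345 + 1.4281 - 2.3308 = 0.5318 bits


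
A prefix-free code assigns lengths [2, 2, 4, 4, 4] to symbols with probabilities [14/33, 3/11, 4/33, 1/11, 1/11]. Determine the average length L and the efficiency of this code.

Average length L = Σ p_i × l_i = 2.6061 bits
Entropy H = 2.0340 bits
Efficiency η = H/L × 100% = 78.05%


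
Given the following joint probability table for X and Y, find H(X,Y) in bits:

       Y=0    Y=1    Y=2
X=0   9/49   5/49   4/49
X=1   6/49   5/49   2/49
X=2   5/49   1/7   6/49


H(X,Y) = -Σ p(x,y) log₂ p(x,y)
  p(0,0)=9/49: -0.1837 × log₂(0.1837) = 0.4490
  p(0,1)=5/49: -0.1020 × log₂(0.1020) = 0.3360
  p(0,2)=4/49: -0.0816 × log₂(0.0816) = 0.2951
  p(1,0)=6/49: -0.1224 × log₂(0.1224) = 0.3710
  p(1,1)=5/49: -0.1020 × log₂(0.1020) = 0.3360
  p(1,2)=2/49: -0.0408 × log₂(0.0408) = 0.1884
  p(2,0)=5/49: -0.1020 × log₂(0.1020) = 0.3360
  p(2,1)=1/7: -0.1429 × log₂(0.1429) = 0.4011
  p(2,2)=6/49: -0.1224 × log₂(0.1224) = 0.3710
H(X,Y) = 3.0835 bits


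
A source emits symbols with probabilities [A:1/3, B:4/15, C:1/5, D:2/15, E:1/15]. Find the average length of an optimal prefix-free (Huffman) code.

Huffman tree construction:
Combine smallest probabilities repeatedly
Resulting codes:
  A: 11 (length 2)
  B: 10 (length 2)
  C: 00 (length 2)
  D: 011 (length 3)
  E: 010 (length 3)
Average length = Σ p(s) × length(s) = 2.2000 bits


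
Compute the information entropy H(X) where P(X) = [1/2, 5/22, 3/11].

H(X) = -Σ p(x) log₂ p(x)
  -1/2 × log₂(1/2) = 0.5000
  -5/22 × log₂(5/22) = 0.4858
  -3/11 × log₂(3/11) = 0.5112
H(X) = 1.4970 bits


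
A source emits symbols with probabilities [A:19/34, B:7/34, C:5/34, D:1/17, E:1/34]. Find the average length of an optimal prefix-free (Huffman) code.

Huffman tree construction:
Combine smallest probabilities repeatedly
Resulting codes:
  A: 1 (length 1)
  B: 00 (length 2)
  C: 011 (length 3)
  D: 0101 (length 4)
  E: 0100 (length 4)
Average length = Σ p(s) × length(s) = 1.7647 bits


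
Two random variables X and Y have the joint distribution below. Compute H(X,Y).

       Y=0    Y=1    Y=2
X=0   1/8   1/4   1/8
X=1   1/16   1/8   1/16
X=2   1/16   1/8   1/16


H(X,Y) = -Σ p(x,y) log₂ p(x,y)
  p(0,0)=1/8: -0.1250 × log₂(0.1250) = 0.3750
  p(0,1)=1/4: -0.2500 × log₂(0.2500) = 0.5000
  p(0,2)=1/8: -0.1250 × log₂(0.1250) = 0.3750
  p(1,0)=1/16: -0.0625 × log₂(0.0625) = 0.2500
  p(1,1)=1/8: -0.1250 × log₂(0.1250) = 0.3750
  p(1,2)=1/16: -0.0625 × log₂(0.0625) = 0.2500
  p(2,0)=1/16: -0.0625 × log₂(0.0625) = 0.2500
  p(2,1)=1/8: -0.1250 × log₂(0.1250) = 0.3750
  p(2,2)=1/16: -0.0625 × log₂(0.0625) = 0.2500
H(X,Y) = 3.0000 bits


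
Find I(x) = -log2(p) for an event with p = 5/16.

Information content I(x) = -log₂(p(x))
I = -log₂(5/16) = -log₂(0.3125)
I = 1.6781 bits


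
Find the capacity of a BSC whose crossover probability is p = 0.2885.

For BSC with error probability p:
C = 1 - H(p) where H(p) is binary entropy
H(0.2885) = -0.2885 × log₂(0.2885) - 0.7115 × log₂(0.7115)
H(p) = 0.8668
C = 1 - 0.8668 = 0.1332 bits/use


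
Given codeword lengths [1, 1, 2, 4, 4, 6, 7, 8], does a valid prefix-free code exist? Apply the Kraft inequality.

Kraft inequality: Σ 2^(-l_i) ≤ 1 for prefix-free code
Calculating: 2^(-1) + 2^(-1) + 2^(-2) + 2^(-4) + 2^(-4) + 2^(-6) + 2^(-7) + 2^(-8)
= 0.5 + 0.5 + 0.25 + 0.0625 + 0.0625 + 0.015625 + 0.0078125 + 0.00390625
= 1.4023
Since 1.4023 > 1, prefix-free code does not exist


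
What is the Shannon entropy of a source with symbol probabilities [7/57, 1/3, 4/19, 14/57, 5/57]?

H(X) = -Σ p(x) log₂ p(x)
  -7/57 × log₂(7/57) = 0.3716
  -1/3 × log₂(1/3) = 0.5283
  -4/19 × log₂(4/19) = 0.4732
  -14/57 × log₂(14/57) = 0.4975
  -5/57 × log₂(5/57) = 0.3080
H(X) = 2.1786 bits


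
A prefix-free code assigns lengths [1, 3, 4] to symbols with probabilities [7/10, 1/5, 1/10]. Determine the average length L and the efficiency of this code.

Average length L = Σ p_i × l_i = 1.7000 bits
Entropy H = 1.1568 bits
Efficiency η = H/L × 100% = 68.05%


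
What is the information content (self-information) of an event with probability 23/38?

Information content I(x) = -log₂(p(x))
I = -log₂(23/38) = -log₂(0.6053)
I = 0.7244 bits


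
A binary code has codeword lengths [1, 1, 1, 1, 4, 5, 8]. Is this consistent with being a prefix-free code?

Kraft inequality: Σ 2^(-l_i) ≤ 1 for prefix-free code
Calculating: 2^(-1) + 2^(-1) + 2^(-1) + 2^(-1) + 2^(-4) + 2^(-5) + 2^(-8)
= 0.5 + 0.5 + 0.5 + 0.5 + 0.0625 + 0.03125 + 0.00390625
= 2.0977
Since 2.0977 > 1, prefix-free code does not exist


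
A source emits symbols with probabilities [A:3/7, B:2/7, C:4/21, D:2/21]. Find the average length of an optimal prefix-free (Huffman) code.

Huffman tree construction:
Combine smallest probabilities repeatedly
Resulting codes:
  A: 0 (length 1)
  B: 10 (length 2)
  C: 111 (length 3)
  D: 110 (length 3)
Average length = Σ p(s) × length(s) = 1.8571 bits


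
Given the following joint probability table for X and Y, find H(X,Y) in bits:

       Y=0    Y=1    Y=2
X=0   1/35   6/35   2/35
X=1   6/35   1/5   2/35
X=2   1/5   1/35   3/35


H(X,Y) = -Σ p(x,y) log₂ p(x,y)
  p(0,0)=1/35: -0.0286 × log₂(0.0286) = 0.1466
  p(0,1)=6/35: -0.1714 × log₂(0.1714) = 0.4362
  p(0,2)=2/35: -0.0571 × log₂(0.0571) = 0.2360
  p(1,0)=6/35: -0.1714 × log₂(0.1714) = 0.4362
  p(1,1)=1/5: -0.2000 × log₂(0.2000) = 0.4644
  p(1,2)=2/35: -0.0571 × log₂(0.0571) = 0.2360
  p(2,0)=1/5: -0.2000 × log₂(0.2000) = 0.4644
  p(2,1)=1/35: -0.0286 × log₂(0.0286) = 0.1466
  p(2,2)=3/35: -0.0857 × log₂(0.0857) = 0.3038
H(X,Y) = 2.8699 bits


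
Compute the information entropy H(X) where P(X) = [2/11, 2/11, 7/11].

H(X) = -Σ p(x) log₂ p(x)
  -2/11 × log₂(2/11) = 0.4472
  -2/11 × log₂(2/11) = 0.4472
  -7/11 × log₂(7/11) = 0.4150
H(X) = 1.3093 bits


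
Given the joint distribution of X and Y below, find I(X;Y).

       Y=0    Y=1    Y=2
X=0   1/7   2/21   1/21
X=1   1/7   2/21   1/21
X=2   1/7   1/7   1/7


H(X) = 1.5567, H(Y) = 1.5452, H(X,Y) = 3.0697
I(X;Y) = H(X) + H(Y) - H(X,Y) = 0.0321 bits


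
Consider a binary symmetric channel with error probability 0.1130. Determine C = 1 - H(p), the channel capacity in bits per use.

For BSC with error probability p:
C = 1 - H(p) where H(p) is binary entropy
H(0.1130) = -0.1130 × log₂(0.1130) - 0.8870 × log₂(0.8870)
H(p) = 0.5089
C = 1 - 0.5089 = 0.4911 bits/use


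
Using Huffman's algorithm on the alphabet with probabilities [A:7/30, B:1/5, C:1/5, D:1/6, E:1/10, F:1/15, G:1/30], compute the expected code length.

Huffman tree construction:
Combine smallest probabilities repeatedly
Resulting codes:
  A: 10 (length 2)
  B: 111 (length 3)
  C: 00 (length 2)
  D: 110 (length 3)
  E: 010 (length 3)
  F: 0111 (length 4)
  G: 0110 (length 4)
Average length = Σ p(s) × length(s) = 2.6667 bits


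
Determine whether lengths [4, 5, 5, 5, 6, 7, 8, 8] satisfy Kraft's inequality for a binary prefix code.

Kraft inequality: Σ 2^(-l_i) ≤ 1 for prefix-free code
Calculating: 2^(-4) + 2^(-5) + 2^(-5) + 2^(-5) + 2^(-6) + 2^(-7) + 2^(-8) + 2^(-8)
= 0.0625 + 0.03125 + 0.03125 + 0.03125 + 0.015625 + 0.0078125 + 0.00390625 + 0.00390625
= 0.1875
Since 0.1875 ≤ 1, prefix-free code exists


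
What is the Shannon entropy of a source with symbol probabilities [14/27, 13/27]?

H(X) = -Σ p(x) log₂ p(x)
  -14/27 × log₂(14/27) = 0.4913
  -13/27 × log₂(13/27) = 0.5077
H(X) = 0.9990 bits
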